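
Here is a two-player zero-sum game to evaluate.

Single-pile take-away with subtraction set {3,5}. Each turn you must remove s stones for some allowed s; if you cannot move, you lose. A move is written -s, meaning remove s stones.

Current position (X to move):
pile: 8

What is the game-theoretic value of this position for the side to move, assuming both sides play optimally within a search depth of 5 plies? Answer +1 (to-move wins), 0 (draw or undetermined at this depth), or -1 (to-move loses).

[8] X move#1: -3:-1/5*, -5:-1/3
[5] O move#2: -3:+1/2*, -5:+1/0
[2] end (terminal -1, X#3); searched 8 to 5

value(8, X) = -1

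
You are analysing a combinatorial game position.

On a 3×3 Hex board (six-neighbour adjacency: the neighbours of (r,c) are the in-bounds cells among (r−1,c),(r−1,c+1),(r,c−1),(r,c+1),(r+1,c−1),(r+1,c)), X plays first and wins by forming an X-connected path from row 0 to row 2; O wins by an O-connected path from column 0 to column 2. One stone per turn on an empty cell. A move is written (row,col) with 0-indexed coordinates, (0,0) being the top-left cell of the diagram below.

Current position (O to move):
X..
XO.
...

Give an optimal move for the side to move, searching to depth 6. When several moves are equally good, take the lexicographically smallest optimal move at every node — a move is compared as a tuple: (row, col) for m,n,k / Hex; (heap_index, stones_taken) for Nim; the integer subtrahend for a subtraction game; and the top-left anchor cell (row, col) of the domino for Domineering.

ply 1, O at X../XO./... | (0,1)=-1→XO./XO./...; (0,2)=-1→X.O/XO./...; (1,2)=-1→X../XOO/...; (2,0)=+1→X../XO./O..*; (2,1)=-1→X../XO./.O.; (2,2)=-1→X../XO./..O
ply 2, X at X../XO./O.. | (0,1)=-1→XX./XO./O..*; (0,2)=-1→X.X/XO./O..; (1,2)=-1→X../XOX/O..; (2,1)=-1→X../XO./OX.; (2,2)=-1→X../XO./O.X
ply 3, O at XX./XO./O.. | (0,2)=+1→XXO/XO./O..*; (1,2)=+1→XX./XOO/O..; (2,1)=+1→XX./XO./OO.; (2,2)=+1→XX./XO./O.O
ply 4: XXO/XO./O.. is terminal -1 (X); from X../XO./... depth 6

O's best at [X../XO./...]: (2,0)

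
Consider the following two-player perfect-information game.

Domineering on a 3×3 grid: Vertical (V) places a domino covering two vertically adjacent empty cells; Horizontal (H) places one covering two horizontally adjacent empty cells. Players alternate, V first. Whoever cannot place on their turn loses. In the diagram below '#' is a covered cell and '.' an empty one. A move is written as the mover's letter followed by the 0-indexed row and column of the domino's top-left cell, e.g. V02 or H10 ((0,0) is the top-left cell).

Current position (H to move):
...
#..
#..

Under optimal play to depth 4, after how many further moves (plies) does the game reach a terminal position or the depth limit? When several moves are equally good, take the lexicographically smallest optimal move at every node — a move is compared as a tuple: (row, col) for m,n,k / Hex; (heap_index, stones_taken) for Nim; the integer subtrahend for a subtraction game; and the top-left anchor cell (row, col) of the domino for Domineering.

PV length from [.../#../#..]: 1 ply

[.../#../#..] H move#1: H00:-1/##./#../#.., H01:-1/.##/#../#.., H11:+1/.../###/#..*, H21:-1/.../#../###
[.../###/#..] end (terminal -1, V#2); searched .../#../#.. to 4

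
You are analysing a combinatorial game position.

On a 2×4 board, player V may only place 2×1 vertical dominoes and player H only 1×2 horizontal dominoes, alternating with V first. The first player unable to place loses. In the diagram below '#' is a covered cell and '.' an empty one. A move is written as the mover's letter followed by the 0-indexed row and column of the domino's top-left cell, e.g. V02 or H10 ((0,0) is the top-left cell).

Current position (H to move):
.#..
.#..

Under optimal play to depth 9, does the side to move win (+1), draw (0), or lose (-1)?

ply 1, H at .#../.#.. | H02=+1→.###/.#..*; H12=+1→.#../.###
ply 2, V at .###/.#.. | V00=-1→####/##..*
ply 3, H at ####/##.. | H12=+1→####/####*
ply 4: ####/#### is terminal -1 (V); from .#../.#.. depth 9

value(.#../.#.., H) = +1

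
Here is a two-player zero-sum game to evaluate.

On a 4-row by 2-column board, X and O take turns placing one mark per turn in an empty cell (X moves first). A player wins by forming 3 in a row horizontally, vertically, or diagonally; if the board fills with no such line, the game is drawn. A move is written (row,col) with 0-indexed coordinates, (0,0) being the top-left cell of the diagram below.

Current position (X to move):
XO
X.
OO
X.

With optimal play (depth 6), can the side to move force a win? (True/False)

X winning at [XO/X./OO/X.]: False

[XO/X./OO/X.] X move#1: (1,1):+0/XO/XX/OO/X.*, (3,1):-1/XO/X./OO/XX
[XO/XX/OO/X.] O move#2: (3,1):+0/XO/XX/OO/XO*
[XO/XX/OO/XO] end (terminal +0, X#3); searched XO/X./OO/X. to 6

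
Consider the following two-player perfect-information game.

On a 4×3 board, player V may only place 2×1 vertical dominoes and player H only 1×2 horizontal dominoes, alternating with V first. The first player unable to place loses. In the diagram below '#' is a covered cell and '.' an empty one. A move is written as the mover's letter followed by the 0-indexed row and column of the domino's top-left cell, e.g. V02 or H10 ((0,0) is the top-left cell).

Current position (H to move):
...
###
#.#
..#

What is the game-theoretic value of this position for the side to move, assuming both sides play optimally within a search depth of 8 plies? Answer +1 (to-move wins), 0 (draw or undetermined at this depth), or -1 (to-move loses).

ply 1, H at .../###/#.#/..# | H00=-1→##./###/#.#/..#; H01=-1→.##/###/#.#/..#; H30=+1→.../###/#.#/###*
ply 2: .../###/#.#/### is terminal -1 (V); from .../###/#.#/..# depth 8

value(.../###/#.#/..#, H) = +1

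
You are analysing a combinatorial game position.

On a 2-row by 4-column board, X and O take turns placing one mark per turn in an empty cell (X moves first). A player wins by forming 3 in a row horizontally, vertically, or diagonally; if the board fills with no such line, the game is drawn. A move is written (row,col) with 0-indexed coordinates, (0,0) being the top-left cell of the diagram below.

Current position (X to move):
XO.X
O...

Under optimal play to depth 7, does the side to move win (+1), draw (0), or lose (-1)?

[XO.X/O...] X move#1: (0,2):+0/XOXX/O...*, (1,1):+0/XO.X/OX.., (1,2):+0/XO.X/O.X., (1,3):+0/XO.X/O..X
[XOXX/O...] O move#2: (1,1):+0/XOXX/OO..*, (1,2):+0/XOXX/O.O., (1,3):+0/XOXX/O..O
[XOXX/OO..] X move#3: (1,2):+0/XOXX/OOX.*, (1,3):-1/XOXX/OO.X
[XOXX/OOX.] O move#4: (1,3):+0/XOXX/OOXO*
[XOXX/OOXO] end (terminal +0, X#5); searched XO.X/O... to 7

value(XO.X/O..., X) = 0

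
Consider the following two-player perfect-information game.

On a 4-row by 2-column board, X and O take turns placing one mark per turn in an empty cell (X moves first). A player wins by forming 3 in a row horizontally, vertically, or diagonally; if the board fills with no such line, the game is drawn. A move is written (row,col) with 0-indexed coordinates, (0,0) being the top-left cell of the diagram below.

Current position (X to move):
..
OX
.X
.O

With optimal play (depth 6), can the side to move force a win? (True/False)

X winning at [../OX/.X/.O]: True

[../OX/.X/.O] X move#1: (0,0):+0/X./OX/.X/.O, (0,1):+1/.X/OX/.X/.O*, (2,0):+0/../OX/XX/.O, (3,0):+0/../OX/.X/XO
[.X/OX/.X/.O] end (terminal -1, O#2); searched ../OX/.X/.O to 6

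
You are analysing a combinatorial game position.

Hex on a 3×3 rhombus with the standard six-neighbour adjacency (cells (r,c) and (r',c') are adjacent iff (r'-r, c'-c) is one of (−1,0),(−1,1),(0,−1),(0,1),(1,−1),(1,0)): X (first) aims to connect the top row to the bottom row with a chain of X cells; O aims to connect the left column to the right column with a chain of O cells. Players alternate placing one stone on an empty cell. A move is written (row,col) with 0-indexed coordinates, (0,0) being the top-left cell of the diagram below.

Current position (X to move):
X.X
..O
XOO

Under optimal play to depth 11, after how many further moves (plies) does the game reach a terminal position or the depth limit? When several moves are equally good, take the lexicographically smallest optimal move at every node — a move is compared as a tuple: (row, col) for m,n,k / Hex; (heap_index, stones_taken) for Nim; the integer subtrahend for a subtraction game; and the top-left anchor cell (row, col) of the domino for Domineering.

PV length from [X.X/..O/XOO]: 3 plies

ply 1, X at X.X/..O/XOO | (0,1)=+1→XXX/..O/XOO*; (1,0)=+1→X.X/X.O/XOO; (1,1)=+1→X.X/.XO/XOO
ply 2, O at XXX/..O/XOO | (1,0)=-1→XXX/O.O/XOO*; (1,1)=-1→XXX/.OO/XOO
ply 3, X at XXX/O.O/XOO | (1,1)=+1→XXX/OXO/XOO*
ply 4: XXX/OXO/XOO is terminal -1 (O); from X.X/..O/XOO depth 11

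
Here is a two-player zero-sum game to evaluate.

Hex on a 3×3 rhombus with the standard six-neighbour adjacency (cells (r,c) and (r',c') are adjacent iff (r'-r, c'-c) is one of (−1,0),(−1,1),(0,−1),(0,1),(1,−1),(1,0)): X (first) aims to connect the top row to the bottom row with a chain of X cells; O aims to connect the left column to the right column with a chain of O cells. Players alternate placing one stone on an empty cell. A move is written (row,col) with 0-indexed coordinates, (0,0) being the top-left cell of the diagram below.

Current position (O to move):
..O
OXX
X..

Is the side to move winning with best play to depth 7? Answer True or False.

O winning at [..O/OXX/X..]: True

p1 O@[..O/OXX/X..]: (0,0)[O.O/OXX/X..]-1 (0,1)[.OO/OXX/X..]+1* (2,1)[..O/OXX/XO.]-1 (2,2)[..O/OXX/X.O]-1
p2 X@[.OO/OXX/X..] terminal -1; root [..O/OXX/X..] d7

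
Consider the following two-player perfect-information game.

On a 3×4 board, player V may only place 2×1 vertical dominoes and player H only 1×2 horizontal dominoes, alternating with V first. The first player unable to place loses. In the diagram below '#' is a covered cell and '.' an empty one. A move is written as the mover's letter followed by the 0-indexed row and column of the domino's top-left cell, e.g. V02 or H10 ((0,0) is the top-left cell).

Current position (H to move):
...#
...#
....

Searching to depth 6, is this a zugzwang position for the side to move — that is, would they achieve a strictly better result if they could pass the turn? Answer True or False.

ply 1, H at ...#/...#/.... | H00=-1→##.#/...#/....; H01=-1→.###/...#/....; H10=+1→...#/##.#/....*; H11=+1→...#/.###/....; H20=-1→...#/...#/##..; H21=-1→...#/...#/.##.; H22=-1→...#/...#/..##
ply 2, V at ...#/##.#/.... | V02=-1→..##/####/....*; V12=-1→...#/####/..#.
ply 3, H at ..##/####/.... | H00=+1→####/####/....*; H20=+1→..##/####/##..; H21=+1→..##/####/.##.; H22=+1→..##/####/..##
ply 4: ####/####/.... is terminal -1 (V); from ...#/...#/.... depth 6
suppose H passes — search the same position with V to move:
pass> ply 1, V at ...#/...#/.... | V00=-1→#..#/#..#/....; V01=+1→.#.#/.#.#/....*; V02=-1→..##/..##/....; V10=-1→...#/#..#/#...; V11=+1→...#/.#.#/.#..; V12=-1→...#/..##/..#.
pass> ply 2, H at .#.#/.#.#/.... | H20=-1→.#.#/.#.#/##..*; H21=-1→.#.#/.#.#/.##.; H22=-1→.#.#/.#.#/..##
pass> ply 3, V at .#.#/.#.#/##.. | V00=+1→##.#/##.#/##..*; V02=+1→.###/.###/##..; V12=+1→.#.#/.###/###.
pass> ply 4, H at ##.#/##.#/##.. | H22=-1→##.#/##.#/####*
pass> ply 5, V at ##.#/##.#/#### | V02=+1→####/####/####*
pass> ply 6: ####/####/#### is terminal -1 (H); from ...#/...#/.... depth 6
for H: play +1, pass -1

zugzwang(...#/...#/...., H) = False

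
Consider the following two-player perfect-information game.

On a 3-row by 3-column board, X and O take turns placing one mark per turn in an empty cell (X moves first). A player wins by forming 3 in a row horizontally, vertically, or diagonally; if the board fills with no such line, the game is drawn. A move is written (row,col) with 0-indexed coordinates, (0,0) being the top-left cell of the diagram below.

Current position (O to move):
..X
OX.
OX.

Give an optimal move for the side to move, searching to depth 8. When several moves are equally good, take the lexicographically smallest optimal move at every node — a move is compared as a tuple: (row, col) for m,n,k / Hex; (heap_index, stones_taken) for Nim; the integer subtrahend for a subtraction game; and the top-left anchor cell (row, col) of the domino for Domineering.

O's best at [..X/OX./OX.]: (0,0)

p1 O@[..X/OX./OX.]: (0,0)[O.X/OX./OX.]+1* (0,1)[.OX/OX./OX.]+0 (1,2)[..X/OXO/OX.]-1 (2,2)[..X/OX./OXO]-1
p2 X@[O.X/OX./OX.] terminal -1; root [..X/OX./OX.] d8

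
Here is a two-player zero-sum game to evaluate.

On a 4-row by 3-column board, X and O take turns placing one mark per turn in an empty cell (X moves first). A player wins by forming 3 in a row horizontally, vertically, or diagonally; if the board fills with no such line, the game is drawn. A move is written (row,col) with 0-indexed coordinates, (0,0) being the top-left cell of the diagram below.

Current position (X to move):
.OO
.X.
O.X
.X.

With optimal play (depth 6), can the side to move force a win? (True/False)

ply 1, X at .OO/.X./O.X/.X. | (0,0)=+1→XOO/.X./O.X/.X.*; (1,0)=-1→.OO/XX./O.X/.X.; (1,2)=-1→.OO/.XX/O.X/.X.; (2,1)=+1→.OO/.X./OXX/.X.; (3,0)=-1→.OO/.X./O.X/XX.; (3,2)=-1→.OO/.X./O.X/.XX
ply 2: XOO/.X./O.X/.X. is terminal -1 (O); from .OO/.X./O.X/.X. depth 6

X winning at [.OO/.X./O.X/.X.]: True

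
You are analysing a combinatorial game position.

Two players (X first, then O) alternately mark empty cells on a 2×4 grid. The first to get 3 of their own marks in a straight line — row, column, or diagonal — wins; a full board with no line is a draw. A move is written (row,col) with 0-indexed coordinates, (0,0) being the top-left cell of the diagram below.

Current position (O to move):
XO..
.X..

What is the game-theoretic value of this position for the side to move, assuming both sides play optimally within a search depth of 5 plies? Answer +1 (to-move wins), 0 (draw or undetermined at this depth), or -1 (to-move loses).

p1 O@[XO../.X..]: (0,2)[XOO./.X..]+0* (0,3)[XO.O/.X..]+0 (1,0)[XO../OX..]+0 (1,2)[XO../.XO.]+0 (1,3)[XO../.X.O]+0
p2 X@[XOO./.X..]: (0,3)[XOOX/.X..]+0* (1,0)[XOO./XX..]-1 (1,2)[XOO./.XX.]-1 (1,3)[XOO./.X.X]-1
p3 O@[XOOX/.X..]: (1,0)[XOOX/OX..]+0* (1,2)[XOOX/.XO.]+0 (1,3)[XOOX/.X.O]+0
p4 X@[XOOX/OX..]: (1,2)[XOOX/OXX.]+0* (1,3)[XOOX/OX.X]+0
p5 O@[XOOX/OXX.]: (1,3)[XOOX/OXXO]+0*
p6 X@[XOOX/OXXO] terminal +0; root [XO../.X..] d5

value(XO../.X.., O) = 0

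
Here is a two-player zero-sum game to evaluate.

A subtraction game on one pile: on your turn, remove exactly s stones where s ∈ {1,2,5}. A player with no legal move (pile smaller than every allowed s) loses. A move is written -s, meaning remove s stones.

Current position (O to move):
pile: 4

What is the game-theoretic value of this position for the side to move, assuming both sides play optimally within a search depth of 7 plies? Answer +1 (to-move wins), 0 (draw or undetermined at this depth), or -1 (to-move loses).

value(4, O) = +1

p1 O@[4]: -1[3]+1* -2[2]-1
p2 X@[3]: -1[2]-1* -2[1]-1
p3 O@[2]: -1[1]-1 -2[0]+1*
p4 X@[0] terminal -1; root [4] d7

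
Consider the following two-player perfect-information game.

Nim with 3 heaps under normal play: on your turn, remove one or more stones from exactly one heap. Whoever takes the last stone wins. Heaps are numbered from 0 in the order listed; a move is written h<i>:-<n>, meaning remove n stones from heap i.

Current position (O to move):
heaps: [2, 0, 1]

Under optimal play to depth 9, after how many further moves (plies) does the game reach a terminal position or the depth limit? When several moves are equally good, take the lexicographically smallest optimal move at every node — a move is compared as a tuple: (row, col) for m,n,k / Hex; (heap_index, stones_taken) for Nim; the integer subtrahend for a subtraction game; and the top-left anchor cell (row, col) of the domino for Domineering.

ply 1, O at (2,0,1) | h0:-1=+1→(1,0,1)*; h0:-2=-1→(0,0,1); h2:-1=-1→(2,0,0)
ply 2, X at (1,0,1) | h0:-1=-1→(0,0,1)*; h2:-1=-1→(1,0,0)
ply 3, O at (0,0,1) | h2:-1=+1→(0,0,0)*
ply 4: (0,0,0) is terminal -1 (X); from (2,0,1) depth 9

PV length from [(2,0,1)]: 3 plies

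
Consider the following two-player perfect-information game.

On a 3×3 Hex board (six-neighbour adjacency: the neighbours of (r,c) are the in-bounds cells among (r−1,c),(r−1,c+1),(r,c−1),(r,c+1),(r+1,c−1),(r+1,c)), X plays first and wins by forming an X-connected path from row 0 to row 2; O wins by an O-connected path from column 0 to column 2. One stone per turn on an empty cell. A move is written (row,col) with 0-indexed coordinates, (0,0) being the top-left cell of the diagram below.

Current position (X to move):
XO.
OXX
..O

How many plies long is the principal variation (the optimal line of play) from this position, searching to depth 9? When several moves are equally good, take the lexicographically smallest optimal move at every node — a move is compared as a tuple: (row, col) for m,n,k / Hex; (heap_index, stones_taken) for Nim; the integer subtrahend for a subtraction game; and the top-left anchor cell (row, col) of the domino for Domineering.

ply 1, X at XO./OXX/..O | (0,2)=+1→XOX/OXX/..O*; (2,0)=-1→XO./OXX/X.O; (2,1)=-1→XO./OXX/.XO
ply 2, O at XOX/OXX/..O | (2,0)=-1→XOX/OXX/O.O*; (2,1)=-1→XOX/OXX/.OO
ply 3, X at XOX/OXX/O.O | (2,1)=+1→XOX/OXX/OXO*
ply 4: XOX/OXX/OXO is terminal -1 (O); from XO./OXX/..O depth 9

PV length from [XO./OXX/..O]: 3 plies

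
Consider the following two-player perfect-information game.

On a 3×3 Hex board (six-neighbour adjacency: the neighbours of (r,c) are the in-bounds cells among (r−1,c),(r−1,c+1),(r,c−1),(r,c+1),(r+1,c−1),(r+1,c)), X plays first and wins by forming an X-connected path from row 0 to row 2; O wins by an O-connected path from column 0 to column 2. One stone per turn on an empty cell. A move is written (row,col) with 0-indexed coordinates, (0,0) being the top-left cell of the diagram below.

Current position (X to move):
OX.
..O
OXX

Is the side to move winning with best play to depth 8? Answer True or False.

X winning at [OX./..O/OXX]: True

ply 1, X at OX./..O/OXX | (0,2)=-1→OXX/..O/OXX; (1,0)=-1→OX./X.O/OXX; (1,1)=+1→OX./.XO/OXX*
ply 2: OX./.XO/OXX is terminal -1 (O); from OX./..O/OXX depth 8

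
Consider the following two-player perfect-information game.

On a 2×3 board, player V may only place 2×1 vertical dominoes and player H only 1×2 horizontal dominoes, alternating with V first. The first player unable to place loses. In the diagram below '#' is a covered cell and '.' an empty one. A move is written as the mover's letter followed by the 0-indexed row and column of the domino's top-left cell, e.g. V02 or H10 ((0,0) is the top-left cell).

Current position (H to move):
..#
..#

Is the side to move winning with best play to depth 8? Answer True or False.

p1 H@[..#/..#]: H00[###/..#]+1* H10[..#/###]+1
p2 V@[###/..#] terminal -1; root [..#/..#] d8

H winning at [..#/..#]: True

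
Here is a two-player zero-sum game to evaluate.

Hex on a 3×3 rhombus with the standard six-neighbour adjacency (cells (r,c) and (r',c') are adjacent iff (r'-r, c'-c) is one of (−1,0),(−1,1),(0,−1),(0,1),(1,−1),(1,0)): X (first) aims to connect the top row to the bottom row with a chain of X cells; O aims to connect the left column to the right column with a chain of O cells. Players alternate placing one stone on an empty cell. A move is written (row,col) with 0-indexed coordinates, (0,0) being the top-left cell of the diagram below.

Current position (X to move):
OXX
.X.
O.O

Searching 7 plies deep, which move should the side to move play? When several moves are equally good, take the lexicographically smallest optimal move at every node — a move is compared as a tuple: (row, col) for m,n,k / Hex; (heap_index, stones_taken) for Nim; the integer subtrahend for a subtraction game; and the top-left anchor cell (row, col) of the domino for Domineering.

X's best at [OXX/.X./O.O]: (2,1)

ply 1, X at OXX/.X./O.O | (1,0)=-1→OXX/XX./O.O; (1,2)=-1→OXX/.XX/O.O; (2,1)=+1→OXX/.X./OXO*
ply 2: OXX/.X./OXO is terminal -1 (O); from OXX/.X./O.O depth 7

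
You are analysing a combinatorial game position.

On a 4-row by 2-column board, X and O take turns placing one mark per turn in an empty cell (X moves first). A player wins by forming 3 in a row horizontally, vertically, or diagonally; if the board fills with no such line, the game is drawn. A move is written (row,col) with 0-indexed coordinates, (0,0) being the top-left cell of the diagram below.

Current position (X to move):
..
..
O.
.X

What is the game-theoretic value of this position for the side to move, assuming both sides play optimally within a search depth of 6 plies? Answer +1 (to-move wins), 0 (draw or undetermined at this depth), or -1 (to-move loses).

value(../../O./.X, X) = 0

p1 X@[../../O./.X]: (0,0)[X./../O./.X]+0* (0,1)[.X/../O./.X]-1 (1,0)[../X./O./.X]+0 (1,1)[../.X/O./.X]+0 (2,1)[../../OX/.X]+0 (3,0)[../../O./XX]+0
p2 O@[X./../O./.X]: (0,1)[XO/../O./.X]+0* (1,0)[X./O./O./.X]+0 (1,1)[X./.O/O./.X]+0 (2,1)[X./../OO/.X]+0 (3,0)[X./../O./OX]+0
p3 X@[XO/../O./.X]: (1,0)[XO/X./O./.X]+0* (1,1)[XO/.X/O./.X]+0 (2,1)[XO/../OX/.X]+0 (3,0)[XO/../O./XX]+0
p4 O@[XO/X./O./.X]: (1,1)[XO/XO/O./.X]+0* (2,1)[XO/X./OO/.X]+0 (3,0)[XO/X./O./OX]+0
p5 X@[XO/XO/O./.X]: (2,1)[XO/XO/OX/.X]+0* (3,0)[XO/XO/O./XX]-1
p6 O@[XO/XO/OX/.X]: (3,0)[XO/XO/OX/OX]+0*
p7 X@[XO/XO/OX/OX] terminal +0; root [../../O./.X] d6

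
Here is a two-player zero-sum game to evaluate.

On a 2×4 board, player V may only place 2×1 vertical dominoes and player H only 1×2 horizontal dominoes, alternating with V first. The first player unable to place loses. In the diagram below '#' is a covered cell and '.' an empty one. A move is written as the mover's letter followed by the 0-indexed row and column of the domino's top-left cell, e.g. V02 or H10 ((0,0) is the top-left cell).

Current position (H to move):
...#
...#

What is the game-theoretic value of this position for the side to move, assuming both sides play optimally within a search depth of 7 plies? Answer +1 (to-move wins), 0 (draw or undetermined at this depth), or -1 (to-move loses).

ply 1, H at ...#/...# | H00=+1→##.#/...#*; H01=+1→.###/...#; H10=+1→...#/##.#; H11=+1→...#/.###
ply 2, V at ##.#/...# | V02=-1→####/..##*
ply 3, H at ####/..## | H10=+1→####/####*
ply 4: ####/#### is terminal -1 (V); from ...#/...# depth 7

value(...#/...#, H) = +1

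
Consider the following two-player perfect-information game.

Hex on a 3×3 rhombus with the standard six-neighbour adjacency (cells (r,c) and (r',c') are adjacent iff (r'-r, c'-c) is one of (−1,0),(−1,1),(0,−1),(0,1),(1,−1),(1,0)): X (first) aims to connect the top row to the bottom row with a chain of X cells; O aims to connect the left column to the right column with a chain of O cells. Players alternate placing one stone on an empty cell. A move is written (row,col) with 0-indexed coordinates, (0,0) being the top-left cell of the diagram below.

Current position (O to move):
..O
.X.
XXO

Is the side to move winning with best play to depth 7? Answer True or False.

O winning at [..O/.X./XXO]: True

ply 1, O at ..O/.X./XXO | (0,0)=-1→O.O/.X./XXO; (0,1)=+1→.OO/.X./XXO*; (1,0)=-1→..O/OX./XXO; (1,2)=-1→..O/.XO/XXO
ply 2, X at .OO/.X./XXO | (0,0)=-1→XOO/.X./XXO*; (1,0)=-1→.OO/XX./XXO; (1,2)=-1→.OO/.XX/XXO
ply 3, O at XOO/.X./XXO | (1,0)=+1→XOO/OX./XXO*; (1,2)=-1→XOO/.XO/XXO
ply 4: XOO/OX./XXO is terminal -1 (X); from ..O/.X./XXO depth 7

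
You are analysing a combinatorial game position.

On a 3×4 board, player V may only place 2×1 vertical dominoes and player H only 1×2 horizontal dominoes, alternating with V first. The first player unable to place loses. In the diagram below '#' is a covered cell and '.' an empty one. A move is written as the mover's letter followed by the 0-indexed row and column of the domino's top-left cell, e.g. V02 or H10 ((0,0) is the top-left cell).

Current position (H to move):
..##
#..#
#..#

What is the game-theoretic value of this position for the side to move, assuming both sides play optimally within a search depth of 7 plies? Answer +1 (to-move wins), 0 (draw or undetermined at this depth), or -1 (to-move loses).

ply 1, H at ..##/#..#/#..# | H00=-1→####/#..#/#..#; H11=+1→..##/####/#..#*; H21=-1→..##/#..#/####
ply 2: ..##/####/#..# is terminal -1 (V); from ..##/#..#/#..# depth 7

value(..##/#..#/#..#, H) = +1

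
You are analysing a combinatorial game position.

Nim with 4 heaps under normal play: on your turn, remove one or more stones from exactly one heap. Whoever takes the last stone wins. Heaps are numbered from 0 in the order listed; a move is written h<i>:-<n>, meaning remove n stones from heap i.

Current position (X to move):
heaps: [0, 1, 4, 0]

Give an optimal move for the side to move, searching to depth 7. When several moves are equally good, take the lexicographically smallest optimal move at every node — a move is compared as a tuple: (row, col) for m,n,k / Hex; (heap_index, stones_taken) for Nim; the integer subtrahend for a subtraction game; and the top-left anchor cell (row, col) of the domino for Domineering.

X's best at [(0,1,4,0)]: h2:-3

ply 1, X at (0,1,4,0) | h1:-1=-1→(0,0,4,0); h2:-1=-1→(0,1,3,0); h2:-2=-1→(0,1,2,0); h2:-3=+1→(0,1,1,0)*; h2:-4=-1→(0,1,0,0)
ply 2, O at (0,1,1,0) | h1:-1=-1→(0,0,1,0)*; h2:-1=-1→(0,1,0,0)
ply 3, X at (0,0,1,0) | h2:-1=+1→(0,0,0,0)*
ply 4: (0,0,0,0) is terminal -1 (O); from (0,1,4,0) depth 7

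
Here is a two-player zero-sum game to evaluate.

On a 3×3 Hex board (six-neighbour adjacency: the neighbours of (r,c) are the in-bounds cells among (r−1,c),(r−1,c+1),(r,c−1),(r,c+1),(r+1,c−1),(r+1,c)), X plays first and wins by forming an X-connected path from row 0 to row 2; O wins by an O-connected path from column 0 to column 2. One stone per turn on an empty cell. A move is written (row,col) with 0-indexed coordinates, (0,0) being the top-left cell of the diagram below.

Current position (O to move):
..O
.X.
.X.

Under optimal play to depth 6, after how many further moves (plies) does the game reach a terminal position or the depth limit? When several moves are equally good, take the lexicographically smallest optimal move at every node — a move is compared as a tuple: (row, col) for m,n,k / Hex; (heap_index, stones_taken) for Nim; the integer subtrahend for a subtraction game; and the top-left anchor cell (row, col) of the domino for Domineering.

p1 O@[..O/.X./.X.]: (0,0)[O.O/.X./.X.]-1 (0,1)[.OO/.X./.X.]+1* (1,0)[..O/OX./.X.]-1 (1,2)[..O/.XO/.X.]-1 (2,0)[..O/.X./OX.]-1 (2,2)[..O/.X./.XO]-1
p2 X@[.OO/.X./.X.]: (0,0)[XOO/.X./.X.]-1* (1,0)[.OO/XX./.X.]-1 (1,2)[.OO/.XX/.X.]-1 (2,0)[.OO/.X./XX.]-1 (2,2)[.OO/.X./.XX]-1
p3 O@[XOO/.X./.X.]: (1,0)[XOO/OX./.X.]+1* (1,2)[XOO/.XO/.X.]-1 (2,0)[XOO/.X./OX.]-1 (2,2)[XOO/.X./.XO]-1
p4 X@[XOO/OX./.X.] terminal -1; root [..O/.X./.X.] d6

PV length from [..O/.X./.X.]: 3 plies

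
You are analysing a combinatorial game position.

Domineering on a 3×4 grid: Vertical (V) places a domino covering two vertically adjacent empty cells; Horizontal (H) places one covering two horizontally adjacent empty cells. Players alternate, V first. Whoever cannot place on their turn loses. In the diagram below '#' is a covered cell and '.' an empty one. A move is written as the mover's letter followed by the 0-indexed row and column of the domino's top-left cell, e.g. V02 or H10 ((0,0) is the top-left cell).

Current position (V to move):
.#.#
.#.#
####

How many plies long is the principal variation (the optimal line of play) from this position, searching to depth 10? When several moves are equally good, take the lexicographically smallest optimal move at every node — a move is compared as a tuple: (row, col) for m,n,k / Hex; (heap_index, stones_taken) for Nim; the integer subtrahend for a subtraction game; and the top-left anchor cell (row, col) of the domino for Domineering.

PV length from [.#.#/.#.#/####]: 1 ply

[.#.#/.#.#/####] V move#1: V00:+1/##.#/##.#/####*, V02:+1/.###/.###/####
[##.#/##.#/####] end (terminal -1, H#2); searched .#.#/.#.#/#### to 10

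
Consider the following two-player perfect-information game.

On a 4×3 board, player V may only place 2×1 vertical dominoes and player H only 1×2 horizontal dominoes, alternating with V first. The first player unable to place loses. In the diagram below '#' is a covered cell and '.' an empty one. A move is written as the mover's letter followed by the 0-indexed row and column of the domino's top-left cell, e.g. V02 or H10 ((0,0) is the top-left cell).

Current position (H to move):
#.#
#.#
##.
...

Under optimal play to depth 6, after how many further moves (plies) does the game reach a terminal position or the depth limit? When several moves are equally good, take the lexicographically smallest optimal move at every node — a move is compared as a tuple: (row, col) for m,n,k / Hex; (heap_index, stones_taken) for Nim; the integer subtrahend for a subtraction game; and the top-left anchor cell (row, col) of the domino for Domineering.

PV length from [#.#/#.#/##./...]: 2 plies

[#.#/#.#/##./...] H move#1: H30:-1/#.#/#.#/##./##.*, H31:-1/#.#/#.#/##./.##
[#.#/#.#/##./##.] V move#2: V01:+1/###/###/##./##.*, V22:+1/#.#/#.#/###/###
[###/###/##./##.] end (terminal -1, H#3); searched #.#/#.#/##./... to 6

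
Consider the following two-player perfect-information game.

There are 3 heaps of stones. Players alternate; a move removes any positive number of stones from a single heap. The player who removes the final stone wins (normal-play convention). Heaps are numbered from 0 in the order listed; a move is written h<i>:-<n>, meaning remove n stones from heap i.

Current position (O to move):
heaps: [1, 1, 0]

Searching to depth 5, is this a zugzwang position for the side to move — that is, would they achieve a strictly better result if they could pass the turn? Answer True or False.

ply 1, O at (1,1,0) | h0:-1=-1→(0,1,0)*; h1:-1=-1→(1,0,0)
ply 2, X at (0,1,0) | h1:-1=+1→(0,0,0)*
ply 3: (0,0,0) is terminal -1 (O); from (1,1,0) depth 5
suppose O passes — search the same position with X to move:
pass> ply 1, X at (1,1,0) | h0:-1=-1→(0,1,0)*; h1:-1=-1→(1,0,0)
pass> ply 2, O at (0,1,0) | h1:-1=+1→(0,0,0)*
pass> ply 3: (0,0,0) is terminal -1 (X); from (1,1,0) depth 5
for O: play -1, pass +1

zugzwang((1,1,0), O) = True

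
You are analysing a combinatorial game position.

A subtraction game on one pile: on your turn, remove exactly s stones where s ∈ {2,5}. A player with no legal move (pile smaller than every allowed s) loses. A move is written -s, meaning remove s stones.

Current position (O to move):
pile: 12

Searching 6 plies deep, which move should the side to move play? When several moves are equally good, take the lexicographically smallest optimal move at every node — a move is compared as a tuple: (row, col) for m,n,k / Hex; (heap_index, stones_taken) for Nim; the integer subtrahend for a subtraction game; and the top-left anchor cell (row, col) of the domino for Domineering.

O's best at [12]: -5

p1 O@[12]: -2[10]-1 -5[7]+1*
p2 X@[7]: -2[5]-1* -5[2]-1
p3 O@[5]: -2[3]-1 -5[0]+1*
p4 X@[0] terminal -1; root [12] d6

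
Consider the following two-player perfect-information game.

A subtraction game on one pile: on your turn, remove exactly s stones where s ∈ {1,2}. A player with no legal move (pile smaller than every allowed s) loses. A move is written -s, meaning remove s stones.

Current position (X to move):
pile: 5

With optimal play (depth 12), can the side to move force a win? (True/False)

ply 1, X at 5 | -1=-1→4; -2=+1→3*
ply 2, O at 3 | -1=-1→2*; -2=-1→1
ply 3, X at 2 | -1=-1→1; -2=+1→0*
ply 4: 0 is terminal -1 (O); from 5 depth 12

X winning at [5]: True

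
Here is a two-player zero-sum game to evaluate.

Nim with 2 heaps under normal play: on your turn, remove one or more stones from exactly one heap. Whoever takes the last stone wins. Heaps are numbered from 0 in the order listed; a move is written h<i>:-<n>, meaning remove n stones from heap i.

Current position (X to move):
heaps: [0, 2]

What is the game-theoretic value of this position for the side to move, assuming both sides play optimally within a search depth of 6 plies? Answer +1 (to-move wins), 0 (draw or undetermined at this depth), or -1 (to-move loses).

value((0,2), X) = +1

[(0,2)] X move#1: h1:-1:-1/(0,1), h1:-2:+1/(0,0)*
[(0,0)] end (terminal -1, O#2); searched (0,2) to 6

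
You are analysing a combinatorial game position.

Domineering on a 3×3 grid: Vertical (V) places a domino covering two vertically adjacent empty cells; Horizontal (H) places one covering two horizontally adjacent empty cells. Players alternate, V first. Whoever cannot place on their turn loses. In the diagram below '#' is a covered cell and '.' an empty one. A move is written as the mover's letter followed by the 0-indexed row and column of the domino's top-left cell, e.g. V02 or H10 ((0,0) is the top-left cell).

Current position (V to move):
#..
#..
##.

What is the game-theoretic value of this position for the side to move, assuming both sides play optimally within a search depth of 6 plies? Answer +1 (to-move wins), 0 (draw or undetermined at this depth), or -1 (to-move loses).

[#../#../##.] V move#1: V01:+1/##./##./##.*, V02:+1/#.#/#.#/##., V12:-1/#../#.#/###
[##./##./##.] end (terminal -1, H#2); searched #../#../##. to 6

value(#../#../##., V) = +1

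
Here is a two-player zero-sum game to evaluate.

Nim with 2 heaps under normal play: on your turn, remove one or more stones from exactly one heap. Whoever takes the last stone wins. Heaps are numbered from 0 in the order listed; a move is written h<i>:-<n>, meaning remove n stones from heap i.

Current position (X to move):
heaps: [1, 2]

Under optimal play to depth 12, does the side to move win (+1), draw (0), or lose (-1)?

p1 X@[(1,2)]: h0:-1[(0,2)]-1 h1:-1[(1,1)]+1* h1:-2[(1,0)]-1
p2 O@[(1,1)]: h0:-1[(0,1)]-1* h1:-1[(1,0)]-1
p3 X@[(0,1)]: h1:-1[(0,0)]+1*
p4 O@[(0,0)] terminal -1; root [(1,2)] d12

value((1,2), X) = +1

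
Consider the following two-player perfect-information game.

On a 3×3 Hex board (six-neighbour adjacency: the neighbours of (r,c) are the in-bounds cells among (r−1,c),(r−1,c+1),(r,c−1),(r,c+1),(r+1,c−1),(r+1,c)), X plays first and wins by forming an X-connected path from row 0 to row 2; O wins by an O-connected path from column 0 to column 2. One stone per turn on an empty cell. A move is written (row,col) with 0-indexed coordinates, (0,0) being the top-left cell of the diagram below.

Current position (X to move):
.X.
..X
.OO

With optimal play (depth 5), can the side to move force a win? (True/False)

X winning at [.X./..X/.OO]: True

[.X./..X/.OO] X move#1: (0,0):-1/XX./..X/.OO, (0,2):-1/.XX/..X/.OO, (1,0):-1/.X./X.X/.OO, (1,1):-1/.X./.XX/.OO, (2,0):+1/.X./..X/XOO*
[.X./..X/XOO] O move#2: (0,0):-1/OX./..X/XOO*, (0,2):-1/.XO/..X/XOO, (1,0):-1/.X./O.X/XOO, (1,1):-1/.X./.OX/XOO
[OX./..X/XOO] X move#3: (0,2):+1/OXX/..X/XOO*, (1,0):+1/OX./X.X/XOO, (1,1):+1/OX./.XX/XOO
[OXX/..X/XOO] O move#4: (1,0):-1/OXX/O.X/XOO*, (1,1):-1/OXX/.OX/XOO
[OXX/O.X/XOO] X move#5: (1,1):+1/OXX/OXX/XOO*
[OXX/OXX/XOO] end (terminal -1, O#6); searched .X./..X/.OO to 5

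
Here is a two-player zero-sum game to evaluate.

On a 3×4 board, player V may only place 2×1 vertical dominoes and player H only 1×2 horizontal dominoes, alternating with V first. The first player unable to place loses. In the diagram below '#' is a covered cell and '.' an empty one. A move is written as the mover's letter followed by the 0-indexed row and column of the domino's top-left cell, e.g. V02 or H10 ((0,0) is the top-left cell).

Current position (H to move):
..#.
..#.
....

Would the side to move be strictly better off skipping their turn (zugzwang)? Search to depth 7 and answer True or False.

p1 H@[..#./..#./....]: H00[###./..#./....]-1 H10[..#./###./....]+1* H20[..#./..#./##..]-1 H21[..#./..#./.##.]-1 H22[..#./..#./..##]-1
p2 V@[..#./###./....]: V03[..##/####/....]-1* V13[..#./####/...#]-1
p3 H@[..##/####/....]: H00[####/####/....]+1* H20[..##/####/##..]+1 H21[..##/####/.##.]+1 H22[..##/####/..##]+1
p4 V@[####/####/....] terminal -1; root [..#./..#./....] d7
suppose H passes — search the same position with V to move:
pass> p1 V@[..#./..#./....]: V00[#.#./#.#./....]+1* V01[.##./.##./....]+1 V03[..##/..##/....]-1 V10[..#./#.#./#...]+1 V11[..#./.##./.#..]+1 V13[..#./..##/...#]-1
pass> p2 H@[#.#./#.#./....]: H20[#.#./#.#./##..]-1* H21[#.#./#.#./.##.]-1 H22[#.#./#.#./..##]-1
pass> p3 V@[#.#./#.#./##..]: V01[###./###./##..]+1* V03[#.##/#.##/##..]+1 V13[#.#./#.##/##.#]+1
pass> p4 H@[###./###./##..]: H22[###./###./####]-1*
pass> p5 V@[###./###./####]: V03[####/####/####]+1*
pass> p6 H@[####/####/####] terminal -1; root [..#./..#./....] d7
for H: play +1, pass -1

zugzwang(..#./..#./...., H) = False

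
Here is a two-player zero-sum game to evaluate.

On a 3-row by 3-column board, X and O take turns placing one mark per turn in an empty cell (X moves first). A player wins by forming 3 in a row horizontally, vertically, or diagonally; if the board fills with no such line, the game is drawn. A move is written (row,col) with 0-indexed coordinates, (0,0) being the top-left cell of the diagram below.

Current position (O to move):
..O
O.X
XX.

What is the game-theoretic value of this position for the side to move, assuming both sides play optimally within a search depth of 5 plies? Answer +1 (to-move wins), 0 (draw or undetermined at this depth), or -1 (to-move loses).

value(..O/O.X/XX., O) = 0

ply 1, O at ..O/O.X/XX. | (0,0)=-1→O.O/O.X/XX.; (0,1)=-1→.OO/O.X/XX.; (1,1)=-1→..O/OOX/XX.; (2,2)=+0→..O/O.X/XXO*
ply 2, X at ..O/O.X/XXO | (0,0)=+0→X.O/O.X/XXO*; (0,1)=+0→.XO/O.X/XXO; (1,1)=+0→..O/OXX/XXO
ply 3, O at X.O/O.X/XXO | (0,1)=+0→XOO/O.X/XXO*; (1,1)=+0→X.O/OOX/XXO
ply 4, X at XOO/O.X/XXO | (1,1)=+0→XOO/OXX/XXO*
ply 5: XOO/OXX/XXO is terminal +0 (O); from ..O/O.X/XX. depth 5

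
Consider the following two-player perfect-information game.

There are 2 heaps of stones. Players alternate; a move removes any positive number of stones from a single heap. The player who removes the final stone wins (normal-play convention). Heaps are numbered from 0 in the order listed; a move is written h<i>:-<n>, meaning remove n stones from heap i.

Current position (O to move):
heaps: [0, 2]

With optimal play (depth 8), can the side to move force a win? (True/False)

[(0,2)] O move#1: h1:-1:-1/(0,1), h1:-2:+1/(0,0)*
[(0,0)] end (terminal -1, X#2); searched (0,2) to 8

O winning at [(0,2)]: True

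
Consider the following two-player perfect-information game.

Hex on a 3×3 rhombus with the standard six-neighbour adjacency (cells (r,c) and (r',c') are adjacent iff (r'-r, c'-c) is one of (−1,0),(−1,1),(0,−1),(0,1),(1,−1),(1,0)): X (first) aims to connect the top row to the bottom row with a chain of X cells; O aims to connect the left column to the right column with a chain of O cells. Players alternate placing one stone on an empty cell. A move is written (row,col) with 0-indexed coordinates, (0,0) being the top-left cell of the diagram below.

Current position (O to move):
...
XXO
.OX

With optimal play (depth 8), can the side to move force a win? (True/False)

ply 1, O at .../XXO/.OX | (0,0)=-1→O../XXO/.OX; (0,1)=-1→.O./XXO/.OX; (0,2)=-1→..O/XXO/.OX; (2,0)=+1→.../XXO/OOX*
ply 2: .../XXO/OOX is terminal -1 (X); from .../XXO/.OX depth 8

O winning at [.../XXO/.OX]: True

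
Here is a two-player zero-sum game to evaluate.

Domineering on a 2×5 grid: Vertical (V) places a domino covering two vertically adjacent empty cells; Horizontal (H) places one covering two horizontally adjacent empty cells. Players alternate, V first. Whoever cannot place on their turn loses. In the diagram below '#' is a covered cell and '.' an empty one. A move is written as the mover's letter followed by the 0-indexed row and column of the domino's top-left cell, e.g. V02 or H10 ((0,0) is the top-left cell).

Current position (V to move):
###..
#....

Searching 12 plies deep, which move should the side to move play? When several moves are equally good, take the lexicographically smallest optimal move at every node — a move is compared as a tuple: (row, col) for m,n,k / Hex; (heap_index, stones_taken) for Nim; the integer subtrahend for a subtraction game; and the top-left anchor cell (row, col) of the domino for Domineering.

p1 V@[###../#....]: V03[####./#..#.]+1* V04[###.#/#...#]-1
p2 H@[####./#..#.]: H11[####./####.]-1*
p3 V@[####./####.]: V04[#####/#####]+1*
p4 H@[#####/#####] terminal -1; root [###../#....] d12

V's best at [###../#....]: V03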